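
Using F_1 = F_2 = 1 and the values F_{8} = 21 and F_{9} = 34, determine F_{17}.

1597

By F_{2k+1} = F_k² + F_{k+1}²: F_{17} = 21² + 34² = 441 + 1156 = 1597.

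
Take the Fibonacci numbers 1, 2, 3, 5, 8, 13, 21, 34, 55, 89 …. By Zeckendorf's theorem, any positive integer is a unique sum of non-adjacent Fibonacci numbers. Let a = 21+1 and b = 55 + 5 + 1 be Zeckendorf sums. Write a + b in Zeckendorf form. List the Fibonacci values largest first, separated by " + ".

55 + 21 + 5 + 2

The two numbers are 22 and 61, so their sum is 83.
Greedy algorithm:
take 55 (≤ 83); 83 − 55 = 28
take 21 (≤ 28); 28 − 21 = 7
take 5 (≤ 7); 7 − 5 = 2
take 2 (≤ 2); 2 − 2 = 0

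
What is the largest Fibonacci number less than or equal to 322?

233

233 ≤ 322 < 377, so the largest Fibonacci number not exceeding 322 is 233.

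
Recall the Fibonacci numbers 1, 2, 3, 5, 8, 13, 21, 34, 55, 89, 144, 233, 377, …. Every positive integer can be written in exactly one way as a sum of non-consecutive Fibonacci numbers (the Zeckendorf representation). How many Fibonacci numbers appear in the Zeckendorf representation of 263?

263: greatest Fibonacci not exceeding it is 233, leaving 30
30: greatest Fibonacci not exceeding it is 21, leaving 9
9: greatest Fibonacci not exceeding it is 8, leaving 1
1: greatest Fibonacci not exceeding it is 1, leaving 0
263 = 233 + 21 + 8 + 1, which has 4 terms.

4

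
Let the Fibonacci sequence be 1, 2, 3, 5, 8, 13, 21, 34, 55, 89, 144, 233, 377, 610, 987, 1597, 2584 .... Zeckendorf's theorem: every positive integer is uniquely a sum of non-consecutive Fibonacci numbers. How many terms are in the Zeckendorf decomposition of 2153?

Greedily peel off the largest Fibonacci term at each step:
take 1597 (≤ 2153); 2153 − 1597 = 556
take 377 (≤ 556); 556 − 377 = 179
take 144 (≤ 179); 179 − 144 = 35
take 34 (≤ 35); 35 − 34 = 1
take 1 (≤ 1); 1 − 1 = 0
2153 = 1597 + 377 + 144 + 34 + 1, which has 5 terms.

5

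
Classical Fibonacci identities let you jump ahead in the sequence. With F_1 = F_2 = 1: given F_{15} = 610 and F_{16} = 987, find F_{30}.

832040

By the doubling identity F_{2k} = F_k(2F_{k+1} − F_k): F_{30} = 610·(2·987 − 610) = 610·1364 = 832040.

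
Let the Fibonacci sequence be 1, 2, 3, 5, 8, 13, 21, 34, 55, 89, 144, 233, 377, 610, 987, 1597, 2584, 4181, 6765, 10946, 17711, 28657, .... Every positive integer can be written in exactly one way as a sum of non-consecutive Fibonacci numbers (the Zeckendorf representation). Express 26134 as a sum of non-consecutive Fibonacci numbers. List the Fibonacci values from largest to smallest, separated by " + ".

17711 + 6765 + 1597 + 55 + 5 + 1

subtract 17711 from 26134: 8423 remains
subtract 6765 from 8423: 1658 remains
subtract 1597 from 1658: 61 remains
subtract 55 from 61: 6 remains
subtract 5 from 6: 1 remains
subtract 1 from 1: 0 remains
So 26134 = 17711 + 6765 + 1597 + 55 + 5 + 1, with no two terms consecutive in the sequence.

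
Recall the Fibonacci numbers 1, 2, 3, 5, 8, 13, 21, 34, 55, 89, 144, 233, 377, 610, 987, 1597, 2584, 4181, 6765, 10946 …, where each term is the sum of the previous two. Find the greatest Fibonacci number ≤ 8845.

6765 ≤ 8845 < 10946, so the largest Fibonacci number not exceeding 8845 is 6765.

6765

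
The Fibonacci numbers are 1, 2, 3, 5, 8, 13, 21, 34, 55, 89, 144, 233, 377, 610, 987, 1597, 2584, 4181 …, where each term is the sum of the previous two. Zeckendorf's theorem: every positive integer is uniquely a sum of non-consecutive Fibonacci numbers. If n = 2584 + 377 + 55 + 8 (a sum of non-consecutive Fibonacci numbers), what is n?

2584 + 377 + 55 + 8 = 3024.

3024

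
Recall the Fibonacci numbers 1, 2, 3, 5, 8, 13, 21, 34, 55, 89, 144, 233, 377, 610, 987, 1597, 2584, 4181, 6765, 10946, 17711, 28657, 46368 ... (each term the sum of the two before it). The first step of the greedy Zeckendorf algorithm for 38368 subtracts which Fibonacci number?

28657

28657 ≤ 38368 < 46368, so the largest Fibonacci number not exceeding 38368 is 28657.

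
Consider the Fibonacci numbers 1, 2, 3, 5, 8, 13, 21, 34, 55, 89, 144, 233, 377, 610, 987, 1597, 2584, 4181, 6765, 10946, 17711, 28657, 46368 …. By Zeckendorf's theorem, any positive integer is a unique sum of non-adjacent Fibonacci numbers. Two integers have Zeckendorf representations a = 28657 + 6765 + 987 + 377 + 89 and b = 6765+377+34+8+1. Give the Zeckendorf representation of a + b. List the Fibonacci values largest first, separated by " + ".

28657 + 10946 + 4181 + 233 + 34 + 8 + 1

The two numbers are 36875 and 7185, so their sum is 44060.
Greedy algorithm:
28657 ≤ 44060 < 46368, so take 28657; remainder 15403
10946 ≤ 15403 < 17711, so take 10946; remainder 4457
4181 ≤ 4457 < 6765, so take 4181; remainder 276
233 ≤ 276 < 377, so take 233; remainder 43
34 ≤ 43 < 55, so take 34; remainder 9
8 ≤ 9 < 13, so take 8; remainder 1
1 ≤ 1 < 2, so take 1; remainder 0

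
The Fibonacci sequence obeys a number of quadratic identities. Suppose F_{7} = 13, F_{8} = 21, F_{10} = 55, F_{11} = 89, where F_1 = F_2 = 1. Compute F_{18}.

By the addition formula F_{m+n} = F_m F_{n+1} + F_{m−1} F_n with m=8, n=10: F_{18} = 21·89 + 13·55 = 1869 + 715 = 2584.

2584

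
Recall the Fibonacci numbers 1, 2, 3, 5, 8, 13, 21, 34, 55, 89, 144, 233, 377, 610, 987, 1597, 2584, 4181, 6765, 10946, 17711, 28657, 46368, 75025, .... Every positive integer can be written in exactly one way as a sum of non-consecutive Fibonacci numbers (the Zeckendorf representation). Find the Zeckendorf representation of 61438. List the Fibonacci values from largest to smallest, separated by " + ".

46368 + 10946 + 2584 + 987 + 377 + 144 + 21 + 8 + 3

61438: greatest Fibonacci not exceeding it is 46368, leaving 15070
15070: greatest Fibonacci not exceeding it is 10946, leaving 4124
4124: greatest Fibonacci not exceeding it is 2584, leaving 1540
1540: greatest Fibonacci not exceeding it is 987, leaving 553
553: greatest Fibonacci not exceeding it is 377, leaving 176
176: greatest Fibonacci not exceeding it is 144, leaving 32
32: greatest Fibonacci not exceeding it is 21, leaving 11
11: greatest Fibonacci not exceeding it is 8, leaving 3
3: greatest Fibonacci not exceeding it is 3, leaving 0
So 61438 = 46368 + 10946 + 2584 + 987 + 377 + 144 + 21 + 8 + 3, with no two terms consecutive in the sequence.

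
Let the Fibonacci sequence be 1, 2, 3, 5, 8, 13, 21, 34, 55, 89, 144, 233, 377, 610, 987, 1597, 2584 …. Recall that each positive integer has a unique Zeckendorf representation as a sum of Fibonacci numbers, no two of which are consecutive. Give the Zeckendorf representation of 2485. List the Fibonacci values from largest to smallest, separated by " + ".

Greedy algorithm:
2485 − 1597 = 888
888 − 610 = 278
278 − 233 = 45
45 − 34 = 11
11 − 8 = 3
3 − 3 = 0
So 2485 = 1597 + 610 + 233 + 34 + 8 + 3, with no two terms consecutive in the sequence.

1597 + 610 + 233 + 34 + 8 + 3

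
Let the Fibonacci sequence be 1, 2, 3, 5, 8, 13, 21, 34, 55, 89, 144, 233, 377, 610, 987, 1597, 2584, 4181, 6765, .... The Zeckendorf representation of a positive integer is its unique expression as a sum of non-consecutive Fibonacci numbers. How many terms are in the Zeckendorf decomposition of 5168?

2

Greedy algorithm:
take 4181 (≤ 5168); 5168 − 4181 = 987
take 987 (≤ 987); 987 − 987 = 0
5168 = 4181 + 987, which has 2 terms.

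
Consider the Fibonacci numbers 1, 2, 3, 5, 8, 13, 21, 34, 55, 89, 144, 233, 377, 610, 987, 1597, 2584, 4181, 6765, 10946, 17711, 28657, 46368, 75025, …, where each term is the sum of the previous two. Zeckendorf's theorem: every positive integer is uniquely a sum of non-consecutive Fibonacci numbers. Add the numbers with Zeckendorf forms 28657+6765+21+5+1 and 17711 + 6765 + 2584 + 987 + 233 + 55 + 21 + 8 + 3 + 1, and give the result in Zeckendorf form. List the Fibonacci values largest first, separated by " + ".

The two numbers are 35449 and 28368, so their sum is 63817.
subtract 46368 from 63817: 17449 remains
subtract 10946 from 17449: 6503 remains
subtract 4181 from 6503: 2322 remains
subtract 1597 from 2322: 725 remains
subtract 610 from 725: 115 remains
subtract 89 from 115: 26 remains
subtract 21 from 26: 5 remains
subtract 5 from 5: 0 remains

46368 + 10946 + 4181 + 1597 + 610 + 89 + 21 + 5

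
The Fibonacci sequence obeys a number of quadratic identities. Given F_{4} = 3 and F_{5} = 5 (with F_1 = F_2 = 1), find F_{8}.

21

By the doubling identity F_{2k} = F_k(2F_{k+1} − F_k): F_{8} = 3·(2·5 − 3) = 3·7 = 21.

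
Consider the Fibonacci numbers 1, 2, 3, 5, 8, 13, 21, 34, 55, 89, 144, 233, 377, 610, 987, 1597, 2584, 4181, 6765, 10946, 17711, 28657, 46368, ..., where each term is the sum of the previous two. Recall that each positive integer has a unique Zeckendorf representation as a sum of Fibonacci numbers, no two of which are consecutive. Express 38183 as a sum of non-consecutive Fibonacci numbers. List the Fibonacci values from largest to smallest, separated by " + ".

28657 + 6765 + 2584 + 144 + 21 + 8 + 3 + 1

Repeatedly subtract the largest Fibonacci number that fits:
38183: greatest Fibonacci not exceeding it is 28657, leaving 9526
9526: greatest Fibonacci not exceeding it is 6765, leaving 2761
2761: greatest Fibonacci not exceeding it is 2584, leaving 177
177: greatest Fibonacci not exceeding it is 144, leaving 33
33: greatest Fibonacci not exceeding it is 21, leaving 12
12: greatest Fibonacci not exceeding it is 8, leaving 4
4: greatest Fibonacci not exceeding it is 3, leaving 1
1: greatest Fibonacci not exceeding it is 1, leaving 0
So 38183 = 28657 + 6765 + 2584 + 144 + 21 + 8 + 3 + 1, with no two terms consecutive in the sequence.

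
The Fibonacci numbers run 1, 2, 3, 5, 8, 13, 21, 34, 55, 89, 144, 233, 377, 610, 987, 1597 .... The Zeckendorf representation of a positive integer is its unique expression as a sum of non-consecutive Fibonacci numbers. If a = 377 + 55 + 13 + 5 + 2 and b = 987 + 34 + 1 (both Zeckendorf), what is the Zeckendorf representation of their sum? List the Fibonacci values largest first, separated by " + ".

The two numbers are 452 and 1022, so their sum is 1474.
1474: greatest Fibonacci not exceeding it is 987, leaving 487
487: greatest Fibonacci not exceeding it is 377, leaving 110
110: greatest Fibonacci not exceeding it is 89, leaving 21
21: greatest Fibonacci not exceeding it is 21, leaving 0

987 + 377 + 89 + 21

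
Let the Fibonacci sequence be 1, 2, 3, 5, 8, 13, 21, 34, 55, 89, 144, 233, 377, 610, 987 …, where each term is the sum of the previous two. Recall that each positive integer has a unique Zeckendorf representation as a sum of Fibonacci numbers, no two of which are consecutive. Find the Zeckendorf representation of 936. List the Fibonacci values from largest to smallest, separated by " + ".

610 + 233 + 89 + 3 + 1

Greedy algorithm:
take 610 (≤ 936); 936 − 610 = 326
take 233 (≤ 326); 326 − 233 = 93
take 89 (≤ 93); 93 − 89 = 4
take 3 (≤ 4); 4 − 3 = 1
take 1 (≤ 1); 1 − 1 = 0
So 936 = 610 + 233 + 89 + 3 + 1, with no two terms consecutive in the sequence.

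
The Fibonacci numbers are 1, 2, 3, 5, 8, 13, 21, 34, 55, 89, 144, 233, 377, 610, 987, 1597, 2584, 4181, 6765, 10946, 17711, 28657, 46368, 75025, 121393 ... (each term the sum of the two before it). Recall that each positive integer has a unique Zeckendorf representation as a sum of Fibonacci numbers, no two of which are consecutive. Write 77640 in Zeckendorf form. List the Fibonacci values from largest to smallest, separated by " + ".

75025 + 2584 + 21 + 8 + 2

Greedily peel off the largest Fibonacci term at each step:
77640 − 75025 = 2615
2615 − 2584 = 31
31 − 21 = 10
10 − 8 = 2
2 − 2 = 0
So 77640 = 75025 + 2584 + 21 + 8 + 2, with no two terms consecutive in the sequence.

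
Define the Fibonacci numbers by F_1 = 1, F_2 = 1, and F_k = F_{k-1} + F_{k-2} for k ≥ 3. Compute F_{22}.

Iterating the recurrence up to F_{16} = 987 and F_{15} = 610:
F_{17} = F_{16} + F_{15} = 987 + 610 = 1597
F_{18} = F_{17} + F_{16} = 1597 + 987 = 2584
F_{19} = F_{18} + F_{17} = 2584 + 1597 = 4181
F_{20} = F_{19} + F_{18} = 4181 + 2584 = 6765
F_{21} = F_{20} + F_{19} = 6765 + 4181 = 10946
F_{22} = F_{21} + F_{20} = 10946 + 6765 = 17711

17711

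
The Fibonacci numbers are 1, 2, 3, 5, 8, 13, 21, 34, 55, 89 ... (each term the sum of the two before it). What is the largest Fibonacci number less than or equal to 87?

55 ≤ 87 < 89, so the largest Fibonacci number not exceeding 87 is 55.

55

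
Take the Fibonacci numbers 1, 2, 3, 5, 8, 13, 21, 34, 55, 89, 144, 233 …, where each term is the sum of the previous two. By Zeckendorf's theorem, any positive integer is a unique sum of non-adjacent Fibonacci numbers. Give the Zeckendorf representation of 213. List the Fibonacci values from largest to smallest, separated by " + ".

144 + 55 + 13 + 1

Greedily peel off the largest Fibonacci term at each step:
144 ≤ 213 < 233, so take 144; remainder 69
55 ≤ 69 < 89, so take 55; remainder 14
13 ≤ 14 < 21, so take 13; remainder 1
1 ≤ 1 < 2, so take 1; remainder 0
So 213 = 144 + 55 + 13 + 1, with no two terms consecutive in the sequence.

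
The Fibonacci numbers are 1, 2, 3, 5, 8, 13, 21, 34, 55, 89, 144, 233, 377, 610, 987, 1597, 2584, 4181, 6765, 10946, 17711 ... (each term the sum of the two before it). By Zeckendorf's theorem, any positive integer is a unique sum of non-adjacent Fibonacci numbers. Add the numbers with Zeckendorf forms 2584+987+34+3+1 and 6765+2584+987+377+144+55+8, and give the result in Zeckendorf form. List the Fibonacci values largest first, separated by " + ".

The two numbers are 3609 and 10920, so their sum is 14529.
largest Fibonacci ≤ 14529 is 10946; 14529 − 10946 = 3583
largest Fibonacci ≤ 3583 is 2584; 3583 − 2584 = 999
largest Fibonacci ≤ 999 is 987; 999 − 987 = 12
largest Fibonacci ≤ 12 is 8; 12 − 8 = 4
largest Fibonacci ≤ 4 is 3; 4 − 3 = 1
largest Fibonacci ≤ 1 is 1; 1 − 1 = 0

10946 + 2584 + 987 + 8 + 3 + 1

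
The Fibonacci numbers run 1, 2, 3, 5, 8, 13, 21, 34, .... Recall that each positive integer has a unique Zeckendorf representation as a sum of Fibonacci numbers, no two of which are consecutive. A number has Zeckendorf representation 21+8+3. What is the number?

32

21+8+3 = 32.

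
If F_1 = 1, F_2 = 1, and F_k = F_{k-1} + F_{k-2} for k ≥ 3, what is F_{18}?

Iterating the recurrence up to F_{11} = 89 and F_{10} = 55:
F_{12} = F_{11} + F_{10} = 89 + 55 = 144
F_{13} = F_{12} + F_{11} = 144 + 89 = 233
F_{14} = F_{13} + F_{12} = 233 + 144 = 377
F_{15} = F_{14} + F_{13} = 377 + 233 = 610
F_{16} = F_{15} + F_{14} = 610 + 377 = 987
F_{17} = F_{16} + F_{15} = 987 + 610 = 1597
F_{18} = F_{17} + F_{16} = 1597 + 987 = 2584

2584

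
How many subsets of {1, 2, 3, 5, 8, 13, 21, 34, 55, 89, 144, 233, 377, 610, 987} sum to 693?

9

Each representation comes from the Zeckendorf form by replacing some F_k with F_{k−1} + F_{k−2} where possible.
693 = 610+55+21+5+2 = 610+55+13+8+5+2 = 377+233+55+21+5+2 = … (6 more), for 9 in all.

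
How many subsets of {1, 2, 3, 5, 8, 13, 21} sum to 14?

14 = 13+1 = 8+5+1 = 8+3+2+1 — 3 representations.

3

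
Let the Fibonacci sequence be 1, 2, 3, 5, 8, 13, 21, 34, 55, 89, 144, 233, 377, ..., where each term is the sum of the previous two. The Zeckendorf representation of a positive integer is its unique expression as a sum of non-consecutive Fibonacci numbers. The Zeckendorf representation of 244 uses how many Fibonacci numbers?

3

take 233 (≤ 244); 244 − 233 = 11
take 8 (≤ 11); 11 − 8 = 3
take 3 (≤ 3); 3 − 3 = 0
244 = 233 + 8 + 3, which has 3 terms.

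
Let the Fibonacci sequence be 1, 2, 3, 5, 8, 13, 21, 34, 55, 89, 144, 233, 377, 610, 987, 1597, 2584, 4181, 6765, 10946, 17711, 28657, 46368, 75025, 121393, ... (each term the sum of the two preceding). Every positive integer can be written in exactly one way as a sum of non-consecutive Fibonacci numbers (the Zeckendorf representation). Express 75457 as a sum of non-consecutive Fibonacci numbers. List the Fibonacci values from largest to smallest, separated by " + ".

75025 + 377 + 55

take 75025 (≤ 75457); 75457 − 75025 = 432
take 377 (≤ 432); 432 − 377 = 55
take 55 (≤ 55); 55 − 55 = 0
So 75457 = 75025 + 377 + 55, with no two terms consecutive in the sequence.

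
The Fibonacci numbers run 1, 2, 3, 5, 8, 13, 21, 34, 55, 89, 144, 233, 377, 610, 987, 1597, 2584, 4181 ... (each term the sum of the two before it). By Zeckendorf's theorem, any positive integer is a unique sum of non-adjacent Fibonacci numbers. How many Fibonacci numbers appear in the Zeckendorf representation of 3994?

Repeatedly subtract the largest Fibonacci number that fits:
3994 − 2584 = 1410
1410 − 987 = 423
423 − 377 = 46
46 − 34 = 12
12 − 8 = 4
4 − 3 = 1
1 − 1 = 0
3994 = 2584 + 987 + 377 + 34 + 8 + 3 + 1, which has 7 terms.

7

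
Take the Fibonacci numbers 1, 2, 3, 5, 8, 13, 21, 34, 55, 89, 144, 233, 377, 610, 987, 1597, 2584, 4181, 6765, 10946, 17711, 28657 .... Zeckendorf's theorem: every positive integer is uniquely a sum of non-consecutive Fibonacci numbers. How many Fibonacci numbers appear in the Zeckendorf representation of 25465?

17711 ≤ 25465 < 28657, so take 17711; remainder 7754
6765 ≤ 7754 < 10946, so take 6765; remainder 989
987 ≤ 989 < 1597, so take 987; remainder 2
2 ≤ 2 < 3, so take 2; remainder 0
25465 = 17711 + 6765 + 987 + 2, which has 4 terms.

4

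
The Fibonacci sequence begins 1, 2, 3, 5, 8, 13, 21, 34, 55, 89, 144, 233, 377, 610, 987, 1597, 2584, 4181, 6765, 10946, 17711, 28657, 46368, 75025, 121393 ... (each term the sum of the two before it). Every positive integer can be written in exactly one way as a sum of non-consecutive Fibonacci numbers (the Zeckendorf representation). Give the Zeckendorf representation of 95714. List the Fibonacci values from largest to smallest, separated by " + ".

75025 + 17711 + 2584 + 377 + 13 + 3 + 1

Greedy algorithm:
95714 − 75025 = 20689
20689 − 17711 = 2978
2978 − 2584 = 394
394 − 377 = 17
17 − 13 = 4
4 − 3 = 1
1 − 1 = 0
So 95714 = 75025 + 17711 + 2584 + 377 + 13 + 3 + 1, with no two terms consecutive in the sequence.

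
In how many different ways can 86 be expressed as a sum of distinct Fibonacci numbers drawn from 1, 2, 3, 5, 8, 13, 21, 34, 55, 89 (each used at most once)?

4

86 = 55+21+8+2 = 55+21+5+3+2 = 55+13+8+5+3+2 = 34+21+13+8+5+3+2 — 4 representations.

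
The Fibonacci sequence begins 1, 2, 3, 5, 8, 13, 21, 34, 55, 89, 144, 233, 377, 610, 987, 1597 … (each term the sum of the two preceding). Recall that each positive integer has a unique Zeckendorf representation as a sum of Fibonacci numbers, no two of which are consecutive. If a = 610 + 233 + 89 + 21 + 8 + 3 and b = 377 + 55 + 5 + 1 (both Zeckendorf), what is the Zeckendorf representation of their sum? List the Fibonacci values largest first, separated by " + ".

987 + 377 + 34 + 3 + 1

The two numbers are 964 and 438, so their sum is 1402.
1402 − 987 = 415
415 − 377 = 38
38 − 34 = 4
4 − 3 = 1
1 − 1 = 0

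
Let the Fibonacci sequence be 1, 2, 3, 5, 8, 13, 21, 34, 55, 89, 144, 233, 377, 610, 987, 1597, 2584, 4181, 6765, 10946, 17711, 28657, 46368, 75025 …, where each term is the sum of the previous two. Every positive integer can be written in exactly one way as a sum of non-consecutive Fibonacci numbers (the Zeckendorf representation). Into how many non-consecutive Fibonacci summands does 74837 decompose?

9

Greedy algorithm:
take 46368 (≤ 74837); 74837 − 46368 = 28469
take 17711 (≤ 28469); 28469 − 17711 = 10758
take 6765 (≤ 10758); 10758 − 6765 = 3993
take 2584 (≤ 3993); 3993 − 2584 = 1409
take 987 (≤ 1409); 1409 − 987 = 422
take 377 (≤ 422); 422 − 377 = 45
take 34 (≤ 45); 45 − 34 = 11
take 8 (≤ 11); 11 − 8 = 3
take 3 (≤ 3); 3 − 3 = 0
74837 = 46368 + 17711 + 6765 + 2584 + 987 + 377 + 34 + 8 + 3, which has 9 terms.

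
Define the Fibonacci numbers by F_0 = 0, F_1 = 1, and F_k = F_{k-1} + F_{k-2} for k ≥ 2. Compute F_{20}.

6765

Iterating the recurrence up to F_{13} = 233 and F_{12} = 144:
F_{14} = F_{13} + F_{12} = 233 + 144 = 377
F_{15} = F_{14} + F_{13} = 377 + 233 = 610
F_{16} = F_{15} + F_{14} = 610 + 377 = 987
F_{17} = F_{16} + F_{15} = 987 + 610 = 1597
F_{18} = F_{17} + F_{16} = 1597 + 987 = 2584
F_{19} = F_{18} + F_{17} = 2584 + 1597 = 4181
F_{20} = F_{19} + F_{18} = 4181 + 2584 = 6765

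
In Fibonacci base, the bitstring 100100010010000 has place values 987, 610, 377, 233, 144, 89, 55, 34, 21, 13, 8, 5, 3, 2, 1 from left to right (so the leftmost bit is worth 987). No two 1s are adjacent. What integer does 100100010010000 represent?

Summing the place values of the 1 bits: 987 + 233 + 34 + 8 = 1262.

1262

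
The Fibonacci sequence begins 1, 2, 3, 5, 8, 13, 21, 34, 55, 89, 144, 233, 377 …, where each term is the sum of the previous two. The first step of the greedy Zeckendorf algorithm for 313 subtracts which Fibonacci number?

233

233 ≤ 313 < 377, so the largest Fibonacci number not exceeding 313 is 233.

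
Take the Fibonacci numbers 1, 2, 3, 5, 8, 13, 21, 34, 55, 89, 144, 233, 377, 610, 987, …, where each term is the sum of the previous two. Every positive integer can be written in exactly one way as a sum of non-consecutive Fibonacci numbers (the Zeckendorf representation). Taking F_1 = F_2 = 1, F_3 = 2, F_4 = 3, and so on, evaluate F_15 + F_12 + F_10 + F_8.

830

F_15 + F_12 + F_10 + F_8 = 610 + 144 + 55 + 21 = 830.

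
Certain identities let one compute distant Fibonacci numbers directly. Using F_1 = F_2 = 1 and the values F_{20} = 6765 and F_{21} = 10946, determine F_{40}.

By the doubling identity F_{2k} = F_k(2F_{k+1} − F_k): F_{40} = 6765·(2·10946 − 6765) = 6765·15127 = 102334155.

102334155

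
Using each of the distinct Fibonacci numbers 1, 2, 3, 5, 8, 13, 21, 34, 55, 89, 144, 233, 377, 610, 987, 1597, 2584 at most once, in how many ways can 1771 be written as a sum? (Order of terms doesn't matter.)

Starting from the Zeckendorf form and repeatedly splitting a term F_k into F_{k−1} + F_{k−2} (when neither is already used) reaches every representation.
1771 = 1597+144+21+8+1 = 1597+144+21+5+3+1 = 1597+89+55+21+8+1 = 987+610+144+21+8+1 = 1597+144+13+8+5+3+1 = … (16 more), for 21 in all.

21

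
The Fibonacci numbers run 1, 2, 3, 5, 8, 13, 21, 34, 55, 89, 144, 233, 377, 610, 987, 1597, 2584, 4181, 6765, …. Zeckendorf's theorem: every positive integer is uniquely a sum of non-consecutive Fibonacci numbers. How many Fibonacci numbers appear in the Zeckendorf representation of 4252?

4

4252: greatest Fibonacci not exceeding it is 4181, leaving 71
71: greatest Fibonacci not exceeding it is 55, leaving 16
16: greatest Fibonacci not exceeding it is 13, leaving 3
3: greatest Fibonacci not exceeding it is 3, leaving 0
4252 = 4181 + 55 + 13 + 3, which has 4 terms.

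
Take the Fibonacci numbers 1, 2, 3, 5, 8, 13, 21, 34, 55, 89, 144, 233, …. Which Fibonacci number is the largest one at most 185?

144 ≤ 185 < 233, so the largest Fibonacci number not exceeding 185 is 144.

144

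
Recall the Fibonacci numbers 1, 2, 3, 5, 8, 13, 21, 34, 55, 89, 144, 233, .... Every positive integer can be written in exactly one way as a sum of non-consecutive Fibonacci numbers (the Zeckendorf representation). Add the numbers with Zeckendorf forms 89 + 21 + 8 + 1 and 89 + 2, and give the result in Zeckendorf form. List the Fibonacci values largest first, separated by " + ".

144 + 55 + 8 + 3

The two numbers are 119 and 91, so their sum is 210.
210 − 144 = 66
66 − 55 = 11
11 − 8 = 3
3 − 3 = 0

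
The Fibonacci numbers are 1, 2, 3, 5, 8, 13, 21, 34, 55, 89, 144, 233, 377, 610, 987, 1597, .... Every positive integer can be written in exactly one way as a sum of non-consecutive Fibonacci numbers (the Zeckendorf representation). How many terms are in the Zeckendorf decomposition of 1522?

5

Repeatedly subtract the largest Fibonacci number that fits:
987 ≤ 1522 < 1597, so take 987; remainder 535
377 ≤ 535 < 610, so take 377; remainder 158
144 ≤ 158 < 233, so take 144; remainder 14
13 ≤ 14 < 21, so take 13; remainder 1
1 ≤ 1 < 2, so take 1; remainder 0
1522 = 987 + 377 + 144 + 13 + 1, which has 5 terms.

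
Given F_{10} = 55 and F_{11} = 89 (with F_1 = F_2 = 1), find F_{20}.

By the doubling identity F_{2k} = F_k(2F_{k+1} − F_k): F_{20} = 55·(2·89 − 55) = 55·123 = 6765.

6765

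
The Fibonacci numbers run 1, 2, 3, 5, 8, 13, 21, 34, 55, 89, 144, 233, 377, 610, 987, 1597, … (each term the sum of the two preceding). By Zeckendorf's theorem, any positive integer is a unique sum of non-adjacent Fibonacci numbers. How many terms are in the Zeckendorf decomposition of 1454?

4

1454 − 987 = 467
467 − 377 = 90
90 − 89 = 1
1 − 1 = 0
1454 = 987 + 377 + 89 + 1, which has 4 terms.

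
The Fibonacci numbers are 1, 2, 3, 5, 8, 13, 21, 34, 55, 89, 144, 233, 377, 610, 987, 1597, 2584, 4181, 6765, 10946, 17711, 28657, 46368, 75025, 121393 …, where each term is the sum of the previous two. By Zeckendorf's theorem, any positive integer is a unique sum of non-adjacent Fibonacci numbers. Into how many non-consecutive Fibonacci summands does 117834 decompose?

Greedy algorithm:
largest Fibonacci ≤ 117834 is 75025; 117834 − 75025 = 42809
largest Fibonacci ≤ 42809 is 28657; 42809 − 28657 = 14152
largest Fibonacci ≤ 14152 is 10946; 14152 − 10946 = 3206
largest Fibonacci ≤ 3206 is 2584; 3206 − 2584 = 622
largest Fibonacci ≤ 622 is 610; 622 − 610 = 12
largest Fibonacci ≤ 12 is 8; 12 − 8 = 4
largest Fibonacci ≤ 4 is 3; 4 − 3 = 1
largest Fibonacci ≤ 1 is 1; 1 − 1 = 0
117834 = 75025 + 28657 + 10946 + 2584 + 610 + 8 + 3 + 1, which has 8 terms.

8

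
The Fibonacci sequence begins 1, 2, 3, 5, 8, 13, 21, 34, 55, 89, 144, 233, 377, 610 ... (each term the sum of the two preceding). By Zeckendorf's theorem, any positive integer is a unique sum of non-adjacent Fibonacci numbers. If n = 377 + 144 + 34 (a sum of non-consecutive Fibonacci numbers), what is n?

555

377 + 144 + 34 = 555.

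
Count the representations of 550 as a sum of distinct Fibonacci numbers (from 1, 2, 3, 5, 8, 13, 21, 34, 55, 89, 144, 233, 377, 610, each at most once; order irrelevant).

Each representation comes from the Zeckendorf form by replacing some F_k with F_{k−1} + F_{k−2} where possible.
550 = 377+144+21+8 = 377+144+21+5+3 = 377+89+55+21+8 = … (16 more), for 19 in all.

19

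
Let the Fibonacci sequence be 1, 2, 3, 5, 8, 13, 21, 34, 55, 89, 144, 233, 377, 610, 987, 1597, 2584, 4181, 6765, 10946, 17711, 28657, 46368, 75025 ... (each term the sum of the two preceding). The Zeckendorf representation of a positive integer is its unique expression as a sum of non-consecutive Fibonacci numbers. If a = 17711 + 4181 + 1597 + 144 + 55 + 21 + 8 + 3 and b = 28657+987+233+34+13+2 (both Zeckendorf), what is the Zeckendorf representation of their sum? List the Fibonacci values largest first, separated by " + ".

The two numbers are 23720 and 29926, so their sum is 53646.
53646 − 46368 = 7278
7278 − 6765 = 513
513 − 377 = 136
136 − 89 = 47
47 − 34 = 13
13 − 13 = 0

46368 + 6765 + 377 + 89 + 34 + 13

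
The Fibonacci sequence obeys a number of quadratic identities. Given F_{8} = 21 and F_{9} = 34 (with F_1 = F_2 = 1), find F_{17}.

By F_{2k+1} = F_k² + F_{k+1}²: F_{17} = 21² + 34² = 441 + 1156 = 1597.

1597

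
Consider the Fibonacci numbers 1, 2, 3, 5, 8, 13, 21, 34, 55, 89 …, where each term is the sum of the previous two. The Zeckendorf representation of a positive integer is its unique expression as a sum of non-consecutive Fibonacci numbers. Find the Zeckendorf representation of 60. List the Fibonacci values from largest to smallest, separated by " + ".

60 − 55 = 5
5 − 5 = 0
So 60 = 55 + 5, with no two terms consecutive in the sequence.

55 + 5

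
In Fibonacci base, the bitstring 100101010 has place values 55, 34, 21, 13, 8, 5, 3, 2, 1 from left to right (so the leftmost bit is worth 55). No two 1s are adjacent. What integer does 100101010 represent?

75

Summing the place values of the 1 bits: 55 + 13 + 5 + 2 = 75.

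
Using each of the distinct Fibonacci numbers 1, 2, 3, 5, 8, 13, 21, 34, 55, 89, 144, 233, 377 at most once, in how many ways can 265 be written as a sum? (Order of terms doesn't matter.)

12

265 = 233+21+8+3 = 233+21+8+2+1 = 144+89+21+8+3 = 233+21+5+3+2+1 = … (8 more), for 12 in all.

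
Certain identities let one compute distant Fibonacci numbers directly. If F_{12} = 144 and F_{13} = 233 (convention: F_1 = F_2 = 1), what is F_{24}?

By the doubling identity F_{2k} = F_k(2F_{k+1} − F_k): F_{24} = 144·(2·233 − 144) = 144·322 = 46368.

46368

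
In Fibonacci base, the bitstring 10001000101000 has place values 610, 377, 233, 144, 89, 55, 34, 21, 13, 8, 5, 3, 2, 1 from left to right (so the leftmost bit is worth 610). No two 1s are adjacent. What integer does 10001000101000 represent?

717

Summing the place values of the 1 bits: 610 + 89 + 13 + 5 = 717.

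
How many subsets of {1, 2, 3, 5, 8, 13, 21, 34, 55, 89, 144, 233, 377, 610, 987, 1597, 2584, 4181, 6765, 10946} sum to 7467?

7467 = 6765+610+89+3 = 6765+610+89+2+1 = 6765+610+55+34+3 = 6765+377+233+89+3 = 6765+610+55+34+2+1 = … (61 more), for 66 in all.

66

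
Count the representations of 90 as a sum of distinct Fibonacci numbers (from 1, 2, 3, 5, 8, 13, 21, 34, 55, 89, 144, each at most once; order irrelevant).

5

Starting from the Zeckendorf form and repeatedly splitting a term F_k into F_{k−1} + F_{k−2} (when neither is already used) reaches every representation.
90 = 89+1 = 55+34+1 = 55+21+13+1 = 55+21+8+5+1 = 55+21+8+3+2+1 — 5 representations.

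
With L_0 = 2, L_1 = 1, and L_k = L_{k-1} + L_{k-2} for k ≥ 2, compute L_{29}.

Iterating the recurrence up to L_{24} = 103682 and L_{23} = 64079:
L_{25} = L_{24} + L_{23} = 103682 + 64079 = 167761
L_{26} = L_{25} + L_{24} = 167761 + 103682 = 271443
L_{27} = L_{26} + L_{25} = 271443 + 167761 = 439204
L_{28} = L_{27} + L_{26} = 439204 + 271443 = 710647
L_{29} = L_{28} + L_{27} = 710647 + 439204 = 1149851

1149851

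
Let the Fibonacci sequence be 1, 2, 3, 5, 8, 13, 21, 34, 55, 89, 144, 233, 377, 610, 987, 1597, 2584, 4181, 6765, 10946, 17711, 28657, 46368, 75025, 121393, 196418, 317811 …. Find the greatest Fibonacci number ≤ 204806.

196418 ≤ 204806 < 317811, so the largest Fibonacci number not exceeding 204806 is 196418.

196418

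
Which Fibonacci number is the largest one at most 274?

233 ≤ 274 < 377, so the largest Fibonacci number not exceeding 274 is 233.

233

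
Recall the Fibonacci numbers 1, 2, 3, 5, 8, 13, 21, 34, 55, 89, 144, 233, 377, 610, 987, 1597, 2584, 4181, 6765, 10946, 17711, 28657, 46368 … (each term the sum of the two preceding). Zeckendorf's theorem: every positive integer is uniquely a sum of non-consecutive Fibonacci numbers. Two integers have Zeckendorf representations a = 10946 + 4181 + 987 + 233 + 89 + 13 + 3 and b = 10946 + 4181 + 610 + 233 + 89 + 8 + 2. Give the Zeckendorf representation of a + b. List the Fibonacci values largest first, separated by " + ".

The two numbers are 16452 and 16069, so their sum is 32521.
Repeatedly subtract the largest Fibonacci number that fits:
largest Fibonacci ≤ 32521 is 28657; 32521 − 28657 = 3864
largest Fibonacci ≤ 3864 is 2584; 3864 − 2584 = 1280
largest Fibonacci ≤ 1280 is 987; 1280 − 987 = 293
largest Fibonacci ≤ 293 is 233; 293 − 233 = 60
largest Fibonacci ≤ 60 is 55; 60 − 55 = 5
largest Fibonacci ≤ 5 is 5; 5 − 5 = 0

28657 + 2584 + 987 + 233 + 55 + 5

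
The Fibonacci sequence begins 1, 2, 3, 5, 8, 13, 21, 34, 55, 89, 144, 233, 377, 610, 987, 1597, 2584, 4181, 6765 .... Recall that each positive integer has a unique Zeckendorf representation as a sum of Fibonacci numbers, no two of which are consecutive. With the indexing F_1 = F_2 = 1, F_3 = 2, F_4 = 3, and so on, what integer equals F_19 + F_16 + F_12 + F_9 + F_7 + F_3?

F_19 + F_16 + F_12 + F_9 + F_7 + F_3 = 4181 + 987 + 144 + 34 + 13 + 2 = 5361.

5361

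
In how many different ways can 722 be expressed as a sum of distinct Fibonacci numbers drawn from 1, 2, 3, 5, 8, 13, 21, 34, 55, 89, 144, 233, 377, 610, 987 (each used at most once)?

722 = 610+89+21+2 = 610+89+13+8+2 = 610+55+34+21+2 = 377+233+89+21+2 = … (11 more), for 15 in all.

15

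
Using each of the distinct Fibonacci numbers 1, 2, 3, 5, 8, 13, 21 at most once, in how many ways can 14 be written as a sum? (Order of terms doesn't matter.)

3

Starting from the Zeckendorf form and repeatedly splitting a term F_k into F_{k−1} + F_{k−2} (when neither is already used) reaches every representation.
14 = 13+1 = 8+5+1 = 8+3+2+1 — 3 representations.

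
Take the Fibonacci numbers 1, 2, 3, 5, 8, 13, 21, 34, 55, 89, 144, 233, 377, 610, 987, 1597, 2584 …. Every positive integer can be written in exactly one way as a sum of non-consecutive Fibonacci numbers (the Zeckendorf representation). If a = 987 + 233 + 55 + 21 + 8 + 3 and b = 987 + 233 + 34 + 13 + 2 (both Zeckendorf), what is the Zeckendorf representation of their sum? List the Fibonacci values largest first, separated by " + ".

The two numbers are 1307 and 1269, so their sum is 2576.
Greedy algorithm:
1597 ≤ 2576 < 2584, so take 1597; remainder 979
610 ≤ 979 < 987, so take 610; remainder 369
233 ≤ 369 < 377, so take 233; remainder 136
89 ≤ 136 < 144, so take 89; remainder 47
34 ≤ 47 < 55, so take 34; remainder 13
13 ≤ 13 < 21, so take 13; remainder 0

1597 + 610 + 233 + 89 + 34 + 13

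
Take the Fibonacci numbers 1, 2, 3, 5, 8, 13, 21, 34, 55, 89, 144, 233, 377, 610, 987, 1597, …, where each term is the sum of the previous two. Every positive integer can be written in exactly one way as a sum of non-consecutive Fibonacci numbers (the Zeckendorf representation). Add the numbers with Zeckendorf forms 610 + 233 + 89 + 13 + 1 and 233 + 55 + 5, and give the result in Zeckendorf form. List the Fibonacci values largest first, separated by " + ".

987 + 233 + 13 + 5 + 1

The two numbers are 946 and 293, so their sum is 1239.
1239 − 987 = 252
252 − 233 = 19
19 − 13 = 6
6 − 5 = 1
1 − 1 = 0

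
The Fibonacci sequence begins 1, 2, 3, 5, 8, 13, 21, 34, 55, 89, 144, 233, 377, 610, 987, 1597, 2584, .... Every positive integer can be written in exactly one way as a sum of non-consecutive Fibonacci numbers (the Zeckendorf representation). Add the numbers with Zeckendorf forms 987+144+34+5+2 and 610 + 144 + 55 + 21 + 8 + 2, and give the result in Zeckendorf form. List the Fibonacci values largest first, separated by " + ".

1597 + 377 + 34 + 3 + 1

The two numbers are 1172 and 840, so their sum is 2012.
subtract 1597 from 2012: 415 remains
subtract 377 from 415: 38 remains
subtract 34 from 38: 4 remains
subtract 3 from 4: 1 remains
subtract 1 from 1: 0 remains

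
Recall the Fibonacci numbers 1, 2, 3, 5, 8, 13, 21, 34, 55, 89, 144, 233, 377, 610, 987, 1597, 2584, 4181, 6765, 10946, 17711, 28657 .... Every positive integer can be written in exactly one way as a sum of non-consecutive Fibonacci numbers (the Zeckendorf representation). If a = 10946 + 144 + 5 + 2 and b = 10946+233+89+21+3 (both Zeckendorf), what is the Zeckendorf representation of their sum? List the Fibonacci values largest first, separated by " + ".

The two numbers are 11097 and 11292, so their sum is 22389.
Greedy algorithm:
largest Fibonacci ≤ 22389 is 17711; 22389 − 17711 = 4678
largest Fibonacci ≤ 4678 is 4181; 4678 − 4181 = 497
largest Fibonacci ≤ 497 is 377; 497 − 377 = 120
largest Fibonacci ≤ 120 is 89; 120 − 89 = 31
largest Fibonacci ≤ 31 is 21; 31 − 21 = 10
largest Fibonacci ≤ 10 is 8; 10 − 8 = 2
largest Fibonacci ≤ 2 is 2; 2 − 2 = 0

17711 + 4181 + 377 + 89 + 21 + 8 + 2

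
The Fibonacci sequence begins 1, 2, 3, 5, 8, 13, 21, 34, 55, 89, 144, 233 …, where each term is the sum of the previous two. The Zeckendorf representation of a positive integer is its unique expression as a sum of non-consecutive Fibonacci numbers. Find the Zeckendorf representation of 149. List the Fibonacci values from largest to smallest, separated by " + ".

144 + 5

take 144 (≤ 149); 149 − 144 = 5
take 5 (≤ 5); 5 − 5 = 0
So 149 = 144 + 5, with no two terms consecutive in the sequence.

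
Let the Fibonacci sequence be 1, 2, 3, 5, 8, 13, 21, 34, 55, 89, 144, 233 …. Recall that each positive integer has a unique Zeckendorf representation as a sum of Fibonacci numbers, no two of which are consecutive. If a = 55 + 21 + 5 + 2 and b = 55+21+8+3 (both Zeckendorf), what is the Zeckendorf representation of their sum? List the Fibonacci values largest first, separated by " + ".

144 + 21 + 5

The two numbers are 83 and 87, so their sum is 170.
170 − 144 = 26
26 − 21 = 5
5 − 5 = 0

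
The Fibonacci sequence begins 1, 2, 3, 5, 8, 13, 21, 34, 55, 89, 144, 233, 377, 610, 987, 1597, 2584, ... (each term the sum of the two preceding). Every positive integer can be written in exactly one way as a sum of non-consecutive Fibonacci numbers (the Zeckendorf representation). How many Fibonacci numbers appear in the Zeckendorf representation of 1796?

Repeatedly subtract the largest Fibonacci number that fits:
1796 − 1597 = 199
199 − 144 = 55
55 − 55 = 0
1796 = 1597 + 144 + 55, which has 3 terms.

3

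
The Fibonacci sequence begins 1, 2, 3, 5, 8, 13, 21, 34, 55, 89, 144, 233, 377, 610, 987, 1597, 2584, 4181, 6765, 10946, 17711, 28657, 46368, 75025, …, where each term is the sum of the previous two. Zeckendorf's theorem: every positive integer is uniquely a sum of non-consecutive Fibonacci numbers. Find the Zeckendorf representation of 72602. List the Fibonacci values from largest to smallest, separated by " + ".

Repeatedly subtract the largest Fibonacci number that fits:
take 46368 (≤ 72602); 72602 − 46368 = 26234
take 17711 (≤ 26234); 26234 − 17711 = 8523
take 6765 (≤ 8523); 8523 − 6765 = 1758
take 1597 (≤ 1758); 1758 − 1597 = 161
take 144 (≤ 161); 161 − 144 = 17
take 13 (≤ 17); 17 − 13 = 4
take 3 (≤ 4); 4 − 3 = 1
take 1 (≤ 1); 1 − 1 = 0
So 72602 = 46368 + 17711 + 6765 + 1597 + 144 + 13 + 3 + 1, with no two terms consecutive in the sequence.

46368 + 17711 + 6765 + 1597 + 144 + 13 + 3 + 1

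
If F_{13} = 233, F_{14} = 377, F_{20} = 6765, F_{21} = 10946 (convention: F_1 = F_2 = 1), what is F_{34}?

By the addition formula F_{m+n} = F_m F_{n+1} + F_{m−1} F_n with m=21, n=13: F_{34} = 10946·377 + 6765·233 = 4126642 + 1576245 = 5702887.

5702887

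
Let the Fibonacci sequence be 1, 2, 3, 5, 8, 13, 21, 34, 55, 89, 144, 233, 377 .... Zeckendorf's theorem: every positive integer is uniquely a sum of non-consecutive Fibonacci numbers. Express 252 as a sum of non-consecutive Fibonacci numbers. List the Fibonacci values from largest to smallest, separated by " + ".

Greedily peel off the largest Fibonacci term at each step:
252: greatest Fibonacci not exceeding it is 233, leaving 19
19: greatest Fibonacci not exceeding it is 13, leaving 6
6: greatest Fibonacci not exceeding it is 5, leaving 1
1: greatest Fibonacci not exceeding it is 1, leaving 0
So 252 = 233 + 13 + 5 + 1, with no two terms consecutive in the sequence.

233 + 13 + 5 + 1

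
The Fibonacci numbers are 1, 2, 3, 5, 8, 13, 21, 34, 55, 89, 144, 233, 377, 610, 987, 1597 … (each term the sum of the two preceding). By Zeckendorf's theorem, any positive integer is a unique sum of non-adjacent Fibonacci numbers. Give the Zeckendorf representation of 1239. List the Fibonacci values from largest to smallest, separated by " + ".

987 + 233 + 13 + 5 + 1

1239 − 987 = 252
252 − 233 = 19
19 − 13 = 6
6 − 5 = 1
1 − 1 = 0
So 1239 = 987 + 233 + 13 + 5 + 1, with no two terms consecutive in the sequence.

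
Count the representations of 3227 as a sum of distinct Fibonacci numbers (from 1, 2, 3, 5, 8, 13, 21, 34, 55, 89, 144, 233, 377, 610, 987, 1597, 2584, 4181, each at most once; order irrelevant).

3227 = 2584+610+21+8+3+1 = 2584+377+233+21+8+3+1 = 1597+987+610+21+8+3+1 = 2584+377+144+89+21+8+3+1 = … (4 more), for 8 in all.

8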